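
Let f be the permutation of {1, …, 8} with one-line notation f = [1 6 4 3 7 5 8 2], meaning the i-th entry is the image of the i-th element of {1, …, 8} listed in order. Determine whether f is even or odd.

odd

In disjoint-cycle form the cycle lengths are 5, 2, 1.
A cycle is odd iff its length is even; f has 1 even-length cycle, so sgn(f) = (−1)^1 and f is odd.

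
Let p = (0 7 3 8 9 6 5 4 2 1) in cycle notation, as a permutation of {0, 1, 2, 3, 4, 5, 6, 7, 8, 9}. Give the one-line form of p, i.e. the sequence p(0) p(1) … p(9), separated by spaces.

7 0 1 8 2 4 5 3 9 6

Image by image: 0↦7, 1↦0, 2↦1, 3↦8, 4↦2, 5↦4, 6↦5, 7↦3, 8↦9, 9↦6.
So the one-line form is 7 0 1 8 2 4 5 3 9 6.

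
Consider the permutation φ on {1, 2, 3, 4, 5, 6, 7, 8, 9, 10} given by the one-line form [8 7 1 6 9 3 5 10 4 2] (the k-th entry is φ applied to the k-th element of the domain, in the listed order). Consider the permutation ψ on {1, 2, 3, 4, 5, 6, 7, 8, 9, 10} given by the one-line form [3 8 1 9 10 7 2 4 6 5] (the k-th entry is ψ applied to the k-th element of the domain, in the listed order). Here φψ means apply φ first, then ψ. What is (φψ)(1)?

4

First apply φ: φ(1) = 8, then ψ(8) = 4. Thus (φψ)(1) = 4.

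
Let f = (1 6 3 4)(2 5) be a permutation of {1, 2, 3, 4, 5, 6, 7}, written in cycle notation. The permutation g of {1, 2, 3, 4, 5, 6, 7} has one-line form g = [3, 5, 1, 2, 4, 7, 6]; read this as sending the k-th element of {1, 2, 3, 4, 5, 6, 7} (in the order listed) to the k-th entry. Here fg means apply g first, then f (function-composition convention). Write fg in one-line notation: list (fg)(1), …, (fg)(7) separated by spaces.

Chase each element through g then f: 1 → 3 → 4; 2 → 5 → 2; 3 → 1 → 6; 4 → 2 → 5; 5 → 4 → 1; 6 → 7 → 7; 7 → 6 → 3.
So fg in one-line form is 4 2 6 5 1 7 3.

4 2 6 5 1 7 3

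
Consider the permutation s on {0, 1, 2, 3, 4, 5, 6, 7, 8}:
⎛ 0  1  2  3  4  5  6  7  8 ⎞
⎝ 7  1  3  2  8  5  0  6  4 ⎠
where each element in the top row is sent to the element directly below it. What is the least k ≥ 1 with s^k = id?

6

Decomposing into disjoint cycles gives cycle lengths 3, 2, 2, 1, 1.
The order of s is the least common multiple of its cycle lengths: lcm(3, 2, 2) = 6.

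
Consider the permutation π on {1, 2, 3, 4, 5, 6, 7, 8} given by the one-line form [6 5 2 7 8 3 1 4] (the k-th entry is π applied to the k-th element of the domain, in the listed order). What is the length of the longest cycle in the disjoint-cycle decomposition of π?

8

Decomposing into disjoint cycles gives (1, 6, 3, 2, 5, 8, 4, 7); the longest has length 8.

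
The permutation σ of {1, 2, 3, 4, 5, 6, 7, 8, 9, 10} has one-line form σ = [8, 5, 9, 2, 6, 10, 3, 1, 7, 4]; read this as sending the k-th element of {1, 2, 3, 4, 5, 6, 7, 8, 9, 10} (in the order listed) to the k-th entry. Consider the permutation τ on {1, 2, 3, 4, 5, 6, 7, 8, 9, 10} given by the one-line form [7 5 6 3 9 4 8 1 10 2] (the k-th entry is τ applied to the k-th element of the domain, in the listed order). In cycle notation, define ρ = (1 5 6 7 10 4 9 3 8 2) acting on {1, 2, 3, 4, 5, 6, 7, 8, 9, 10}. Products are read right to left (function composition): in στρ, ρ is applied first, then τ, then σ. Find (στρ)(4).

Apply the permutations in order: ρ(4) = 9, then τ(9) = 10, then σ(10) = 4. So (στρ)(4) = 4.

4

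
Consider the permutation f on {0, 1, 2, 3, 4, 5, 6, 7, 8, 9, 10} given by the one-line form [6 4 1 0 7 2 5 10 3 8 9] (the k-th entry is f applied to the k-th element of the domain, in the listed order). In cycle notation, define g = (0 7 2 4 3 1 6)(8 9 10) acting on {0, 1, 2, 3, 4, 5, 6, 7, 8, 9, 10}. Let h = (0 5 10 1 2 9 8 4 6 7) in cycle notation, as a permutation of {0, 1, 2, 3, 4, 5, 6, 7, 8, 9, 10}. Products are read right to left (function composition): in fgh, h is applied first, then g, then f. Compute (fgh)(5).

Apply the permutations in order: h(5) = 10, then g(10) = 8, then f(8) = 3. So (fgh)(5) = 3.

3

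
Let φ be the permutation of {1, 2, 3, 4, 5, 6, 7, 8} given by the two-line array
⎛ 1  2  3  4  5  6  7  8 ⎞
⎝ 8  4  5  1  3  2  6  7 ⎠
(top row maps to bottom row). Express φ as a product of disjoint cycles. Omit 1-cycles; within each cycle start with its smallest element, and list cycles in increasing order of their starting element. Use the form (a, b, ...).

(1, 8, 7, 6, 2, 4)(3, 5)

Start at 1 and follow images: 1 → 8 → 7 → 6 → 2 → 4 → 1, giving the cycle (1, 8, 7, 6, 2, 4).
Continuing from each remaining unvisited element yields (1, 8, 7, 6, 2, 4)(3, 5).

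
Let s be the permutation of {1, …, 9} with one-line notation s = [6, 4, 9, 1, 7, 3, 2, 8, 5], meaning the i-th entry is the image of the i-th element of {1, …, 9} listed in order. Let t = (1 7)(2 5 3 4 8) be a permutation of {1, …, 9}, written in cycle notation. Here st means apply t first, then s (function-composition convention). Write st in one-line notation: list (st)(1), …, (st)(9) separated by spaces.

Chase each element through t then s: 1 → 7 → 2; 2 → 5 → 7; 3 → 4 → 1; 4 → 8 → 8; 5 → 3 → 9; 6 → 6 → 3; 7 → 1 → 6; 8 → 2 → 4; 9 → 9 → 5.
So st in one-line form is 2 7 1 8 9 3 6 4 5.

2 7 1 8 9 3 6 4 5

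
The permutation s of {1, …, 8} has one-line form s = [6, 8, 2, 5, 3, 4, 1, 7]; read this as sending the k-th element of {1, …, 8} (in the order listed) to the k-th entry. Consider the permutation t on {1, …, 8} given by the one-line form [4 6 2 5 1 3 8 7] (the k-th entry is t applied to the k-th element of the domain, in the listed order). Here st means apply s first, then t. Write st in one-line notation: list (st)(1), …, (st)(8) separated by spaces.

For each element, apply s then t: 1 → 6 → 3; 2 → 8 → 7; 3 → 2 → 6; 4 → 5 → 1; 5 → 3 → 2; 6 → 4 → 5; 7 → 1 → 4; 8 → 7 → 8.
Collecting the images, st = [3 7 6 1 2 5 4 8].

3 7 6 1 2 5 4 8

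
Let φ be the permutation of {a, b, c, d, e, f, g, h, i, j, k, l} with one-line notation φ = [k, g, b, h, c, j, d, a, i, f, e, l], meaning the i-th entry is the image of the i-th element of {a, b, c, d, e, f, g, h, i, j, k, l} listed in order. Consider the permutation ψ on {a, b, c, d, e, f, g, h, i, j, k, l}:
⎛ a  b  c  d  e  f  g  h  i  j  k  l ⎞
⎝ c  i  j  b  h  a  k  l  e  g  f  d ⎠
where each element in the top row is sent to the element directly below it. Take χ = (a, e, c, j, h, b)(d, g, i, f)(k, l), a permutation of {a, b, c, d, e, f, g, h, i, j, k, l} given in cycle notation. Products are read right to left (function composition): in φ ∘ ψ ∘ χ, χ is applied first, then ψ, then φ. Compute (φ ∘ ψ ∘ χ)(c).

d

(φ ∘ ψ ∘ χ)(c) = φ(ψ(χ(c))). χ(c) = j, then ψ(j) = g, then φ(g) = d, so the result is d.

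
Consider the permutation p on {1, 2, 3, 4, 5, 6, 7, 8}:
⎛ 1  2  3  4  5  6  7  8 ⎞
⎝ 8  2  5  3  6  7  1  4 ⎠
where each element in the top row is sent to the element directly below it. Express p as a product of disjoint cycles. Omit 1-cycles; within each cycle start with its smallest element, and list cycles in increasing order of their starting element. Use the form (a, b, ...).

From 1: 1 → 8 → 4 → 3 → 5 → 6 → 7 → 1, closing the cycle (1, 8, 4, 3, 5, 6, 7).
Continuing from each remaining unvisited element yields (1, 8, 4, 3, 5, 6, 7).

(1, 8, 4, 3, 5, 6, 7)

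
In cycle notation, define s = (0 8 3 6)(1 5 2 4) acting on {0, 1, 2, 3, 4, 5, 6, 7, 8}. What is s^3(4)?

4 lies in the 4-cycle (1 5 2 4).
Advancing 3 steps from 4: 4 → 1 → 5 → 2.

2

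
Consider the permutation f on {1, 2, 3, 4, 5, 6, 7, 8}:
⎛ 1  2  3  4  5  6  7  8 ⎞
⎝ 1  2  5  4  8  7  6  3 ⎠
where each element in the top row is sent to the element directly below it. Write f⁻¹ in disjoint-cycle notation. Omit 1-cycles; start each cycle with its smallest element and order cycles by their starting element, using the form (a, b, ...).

The cycle decomposition of f is (3, 5, 8)(6, 7).
Reversing each cycle (and rotating so the smallest element leads) gives f⁻¹ = (3, 8, 5)(6, 7).

(3, 8, 5)(6, 7)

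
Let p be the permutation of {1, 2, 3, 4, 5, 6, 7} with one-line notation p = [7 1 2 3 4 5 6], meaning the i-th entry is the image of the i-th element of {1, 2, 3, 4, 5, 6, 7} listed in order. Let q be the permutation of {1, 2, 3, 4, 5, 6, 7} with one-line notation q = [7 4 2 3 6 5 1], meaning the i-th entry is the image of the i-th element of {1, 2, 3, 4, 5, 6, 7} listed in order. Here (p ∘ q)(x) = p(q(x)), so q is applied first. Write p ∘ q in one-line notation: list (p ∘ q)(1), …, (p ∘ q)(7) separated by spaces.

(p ∘ q)(x) = p(q(x)). Computing each image: p(q(1)) = p(7) = 6, p(q(2)) = p(4) = 3, p(q(3)) = p(2) = 1, p(q(4)) = p(3) = 2, p(q(5)) = p(6) = 5, p(q(6)) = p(5) = 4, p(q(7)) = p(1) = 7.
Hence p ∘ q = [6 3 1 2 5 4 7].

6 3 1 2 5 4 7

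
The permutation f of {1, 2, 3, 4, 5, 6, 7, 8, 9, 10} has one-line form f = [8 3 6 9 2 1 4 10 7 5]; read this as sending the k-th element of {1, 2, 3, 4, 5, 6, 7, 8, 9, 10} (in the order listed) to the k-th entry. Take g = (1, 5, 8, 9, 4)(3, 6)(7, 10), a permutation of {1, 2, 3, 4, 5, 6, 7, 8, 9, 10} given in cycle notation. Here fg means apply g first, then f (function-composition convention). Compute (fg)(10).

First apply g: g(10) = 7, then f(7) = 4. Thus (fg)(10) = 4.

4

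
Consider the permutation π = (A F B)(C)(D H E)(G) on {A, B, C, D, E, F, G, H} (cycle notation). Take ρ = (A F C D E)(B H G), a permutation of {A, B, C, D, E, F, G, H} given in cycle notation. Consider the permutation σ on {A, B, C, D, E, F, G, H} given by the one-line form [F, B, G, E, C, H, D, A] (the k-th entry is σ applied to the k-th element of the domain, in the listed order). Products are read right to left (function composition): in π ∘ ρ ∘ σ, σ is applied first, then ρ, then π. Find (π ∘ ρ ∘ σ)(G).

D

(π ∘ ρ ∘ σ)(G) = π(ρ(σ(G))). σ(G) = D, then ρ(D) = E, then π(E) = D, so the result is D.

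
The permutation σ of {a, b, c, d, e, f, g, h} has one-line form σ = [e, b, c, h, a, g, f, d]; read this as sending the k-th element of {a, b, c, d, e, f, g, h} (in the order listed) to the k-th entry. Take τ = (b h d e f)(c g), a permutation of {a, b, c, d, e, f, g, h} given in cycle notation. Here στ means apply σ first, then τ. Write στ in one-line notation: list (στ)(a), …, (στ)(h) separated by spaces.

(στ)(x) = τ(σ(x)). Computing each image: τ(σ(a)) = τ(e) = f, τ(σ(b)) = τ(b) = h, τ(σ(c)) = τ(c) = g, τ(σ(d)) = τ(h) = d, τ(σ(e)) = τ(a) = a, τ(σ(f)) = τ(g) = c, τ(σ(g)) = τ(f) = b, τ(σ(h)) = τ(d) = e.
Hence στ = [f h g d a c b e].

f h g d a c b e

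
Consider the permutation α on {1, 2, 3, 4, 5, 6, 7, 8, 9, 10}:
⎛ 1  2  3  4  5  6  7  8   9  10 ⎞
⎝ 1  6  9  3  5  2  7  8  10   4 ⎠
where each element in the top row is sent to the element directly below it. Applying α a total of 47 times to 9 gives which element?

3

Tracing 9 → 10 → … returns to 9 after 4 steps, so 9 lies in a 4-cycle (3, 9, 10, 4).
Powers repeat with period 4 on this cycle, and 47 mod 4 = 3, so α^47(9) = α^3(9).
Advancing 3 steps from 9: 9 → 10 → 4 → 3.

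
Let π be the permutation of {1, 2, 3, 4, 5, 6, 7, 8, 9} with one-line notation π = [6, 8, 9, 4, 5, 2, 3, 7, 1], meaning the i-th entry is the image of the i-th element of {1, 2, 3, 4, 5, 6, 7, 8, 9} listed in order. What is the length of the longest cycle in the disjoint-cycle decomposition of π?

7

Decomposing into disjoint cycles gives (1 6 2 8 7 3 9); the longest has length 7.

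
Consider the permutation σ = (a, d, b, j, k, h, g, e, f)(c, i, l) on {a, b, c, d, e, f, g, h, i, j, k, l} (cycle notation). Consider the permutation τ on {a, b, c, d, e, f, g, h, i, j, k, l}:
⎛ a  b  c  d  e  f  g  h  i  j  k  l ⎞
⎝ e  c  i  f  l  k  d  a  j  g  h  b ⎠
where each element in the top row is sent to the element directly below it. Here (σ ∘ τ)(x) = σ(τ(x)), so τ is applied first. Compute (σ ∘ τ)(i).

First apply τ: τ(i) = j, then σ(j) = k. Thus (σ ∘ τ)(i) = k.

k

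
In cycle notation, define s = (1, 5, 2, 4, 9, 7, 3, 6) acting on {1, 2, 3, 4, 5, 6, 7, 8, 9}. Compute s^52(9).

1

9 lies in the 8-cycle (1, 5, 2, 4, 9, 7, 3, 6).
Since the cycle has length 8, s^52 acts on it the same as s^4 (52 mod 8 = 4).
Stepping 4 places around the cycle: 9 → 7 → 3 → 6 → 1.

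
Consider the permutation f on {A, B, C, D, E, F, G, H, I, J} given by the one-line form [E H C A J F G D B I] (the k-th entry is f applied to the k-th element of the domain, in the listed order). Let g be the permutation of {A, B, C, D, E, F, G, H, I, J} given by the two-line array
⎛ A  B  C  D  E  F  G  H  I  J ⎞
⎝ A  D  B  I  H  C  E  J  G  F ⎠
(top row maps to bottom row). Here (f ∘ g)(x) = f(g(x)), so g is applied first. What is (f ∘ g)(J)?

First apply g: g(J) = F, then f(F) = F. Thus (f ∘ g)(J) = F.

F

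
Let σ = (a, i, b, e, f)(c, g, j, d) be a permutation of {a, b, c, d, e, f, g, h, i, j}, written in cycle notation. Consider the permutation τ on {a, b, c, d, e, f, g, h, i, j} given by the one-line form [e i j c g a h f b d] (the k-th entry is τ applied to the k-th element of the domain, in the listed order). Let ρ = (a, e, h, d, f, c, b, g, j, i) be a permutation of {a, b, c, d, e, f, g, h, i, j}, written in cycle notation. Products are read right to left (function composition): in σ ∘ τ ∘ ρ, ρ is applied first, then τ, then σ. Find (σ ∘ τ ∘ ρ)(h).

g

Apply the permutations in order: ρ(h) = d, then τ(d) = c, then σ(c) = g. So (σ ∘ τ ∘ ρ)(h) = g.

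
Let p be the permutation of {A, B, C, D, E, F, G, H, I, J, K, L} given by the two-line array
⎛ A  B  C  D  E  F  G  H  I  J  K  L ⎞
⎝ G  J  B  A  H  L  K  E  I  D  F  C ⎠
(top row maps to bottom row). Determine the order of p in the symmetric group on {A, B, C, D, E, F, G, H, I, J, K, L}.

18

Writing p as disjoint cycles, the cycle lengths are 9, 2, 1.
The order of p is the least common multiple of its cycle lengths: lcm(9, 2) = 18.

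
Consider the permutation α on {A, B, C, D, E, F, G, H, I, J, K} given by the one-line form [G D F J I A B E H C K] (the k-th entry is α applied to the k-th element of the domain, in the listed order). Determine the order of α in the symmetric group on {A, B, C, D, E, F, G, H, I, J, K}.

21

Writing α as disjoint cycles, the cycle lengths are 7, 3, 1.
The order is lcm(7, 3) = 21.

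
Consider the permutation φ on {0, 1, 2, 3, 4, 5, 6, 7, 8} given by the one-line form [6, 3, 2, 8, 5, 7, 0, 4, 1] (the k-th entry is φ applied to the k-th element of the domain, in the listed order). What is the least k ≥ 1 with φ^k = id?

The disjoint-cycle form of φ has cycle lengths 3, 3, 2, 1.
The order of φ is the least common multiple of its cycle lengths: lcm(3, 3, 2) = 6.

6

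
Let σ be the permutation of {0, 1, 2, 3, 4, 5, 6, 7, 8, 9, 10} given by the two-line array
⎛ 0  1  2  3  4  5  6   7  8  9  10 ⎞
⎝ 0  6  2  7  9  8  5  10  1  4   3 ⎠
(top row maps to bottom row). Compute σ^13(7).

Tracing 7 → 10 → … returns to 7 after 3 steps, so 7 lies in a 3-cycle (3, 7, 10).
Since the cycle has length 3, σ^13 acts on it the same as σ^1 (13 mod 3 = 1).
Advancing 1 step from 7: 7 → 10.

10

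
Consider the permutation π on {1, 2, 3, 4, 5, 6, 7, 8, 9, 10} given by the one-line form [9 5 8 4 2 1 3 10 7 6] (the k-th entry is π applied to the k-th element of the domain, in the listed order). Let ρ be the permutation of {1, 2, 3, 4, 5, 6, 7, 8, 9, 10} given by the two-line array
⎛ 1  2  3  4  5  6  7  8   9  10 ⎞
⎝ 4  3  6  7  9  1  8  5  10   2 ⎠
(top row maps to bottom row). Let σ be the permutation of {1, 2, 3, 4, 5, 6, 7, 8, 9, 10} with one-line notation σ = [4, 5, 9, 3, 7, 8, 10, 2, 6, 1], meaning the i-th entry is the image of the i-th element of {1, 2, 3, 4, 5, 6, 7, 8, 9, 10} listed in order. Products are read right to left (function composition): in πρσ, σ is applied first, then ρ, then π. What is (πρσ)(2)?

Chase 2: σ(2) = 5; ρ(5) = 9; π(9) = 7. Hence (πρσ)(2) = 7.

7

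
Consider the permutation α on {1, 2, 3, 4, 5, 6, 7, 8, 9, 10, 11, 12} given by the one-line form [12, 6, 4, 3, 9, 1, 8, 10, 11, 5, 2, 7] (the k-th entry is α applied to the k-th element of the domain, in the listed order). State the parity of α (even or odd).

In disjoint-cycle form the cycle lengths are 10, 2.
A cycle is odd iff its length is even; α has 2 even-length cycles, so sgn(α) = (−1)^2 and α is even.

even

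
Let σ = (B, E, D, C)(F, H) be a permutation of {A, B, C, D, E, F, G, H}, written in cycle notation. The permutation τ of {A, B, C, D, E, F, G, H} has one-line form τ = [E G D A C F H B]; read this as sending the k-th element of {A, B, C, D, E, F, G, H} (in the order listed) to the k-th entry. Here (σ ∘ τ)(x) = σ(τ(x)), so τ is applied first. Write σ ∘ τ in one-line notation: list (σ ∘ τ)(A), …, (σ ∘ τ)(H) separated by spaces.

(σ ∘ τ)(x) = σ(τ(x)). Computing each image: σ(τ(A)) = σ(E) = D, σ(τ(B)) = σ(G) = G, σ(τ(C)) = σ(D) = C, σ(τ(D)) = σ(A) = A, σ(τ(E)) = σ(C) = B, σ(τ(F)) = σ(F) = H, σ(τ(G)) = σ(H) = F, σ(τ(H)) = σ(B) = E.
Hence σ ∘ τ = [D G C A B H F E].

D G C A B H F E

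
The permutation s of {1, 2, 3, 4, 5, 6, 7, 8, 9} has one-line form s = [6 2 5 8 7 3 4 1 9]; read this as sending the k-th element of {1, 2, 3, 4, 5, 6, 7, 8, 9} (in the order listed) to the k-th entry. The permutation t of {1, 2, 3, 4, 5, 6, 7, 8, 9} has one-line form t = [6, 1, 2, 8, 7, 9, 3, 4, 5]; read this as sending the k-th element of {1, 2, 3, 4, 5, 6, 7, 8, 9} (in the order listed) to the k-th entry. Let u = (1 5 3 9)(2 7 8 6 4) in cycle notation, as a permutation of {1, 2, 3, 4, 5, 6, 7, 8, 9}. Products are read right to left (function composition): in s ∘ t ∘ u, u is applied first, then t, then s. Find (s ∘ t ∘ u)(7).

Apply the permutations in order: u(7) = 8, then t(8) = 4, then s(4) = 8. So (s ∘ t ∘ u)(7) = 8.

8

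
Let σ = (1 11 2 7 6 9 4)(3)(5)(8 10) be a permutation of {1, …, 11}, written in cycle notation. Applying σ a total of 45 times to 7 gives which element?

4

7 lies in the 7-cycle (1 11 2 7 6 9 4).
Since the cycle has length 7, σ^45 acts on it the same as σ^3 (45 mod 7 = 3).
Advancing 3 steps from 7: 7 → 6 → 9 → 4.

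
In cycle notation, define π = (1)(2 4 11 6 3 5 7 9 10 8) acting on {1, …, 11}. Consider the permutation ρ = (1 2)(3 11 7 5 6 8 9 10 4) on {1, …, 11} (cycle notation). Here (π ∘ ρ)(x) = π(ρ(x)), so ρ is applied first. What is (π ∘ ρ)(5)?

First apply ρ: ρ(5) = 6, then π(6) = 3. Thus (π ∘ ρ)(5) = 3.

3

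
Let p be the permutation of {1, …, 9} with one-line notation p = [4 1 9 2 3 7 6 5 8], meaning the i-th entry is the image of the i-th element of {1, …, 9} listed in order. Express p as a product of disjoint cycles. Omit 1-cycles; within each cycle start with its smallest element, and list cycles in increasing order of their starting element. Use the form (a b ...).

Iterating p from 1 gives 1 → 4 → 2 → 1; that is the 3-cycle (1 4 2).
Repeating from the next unused element and collecting all non-trivial cycles gives (1 4 2)(3 9 8 5)(6 7).

(1 4 2)(3 9 8 5)(6 7)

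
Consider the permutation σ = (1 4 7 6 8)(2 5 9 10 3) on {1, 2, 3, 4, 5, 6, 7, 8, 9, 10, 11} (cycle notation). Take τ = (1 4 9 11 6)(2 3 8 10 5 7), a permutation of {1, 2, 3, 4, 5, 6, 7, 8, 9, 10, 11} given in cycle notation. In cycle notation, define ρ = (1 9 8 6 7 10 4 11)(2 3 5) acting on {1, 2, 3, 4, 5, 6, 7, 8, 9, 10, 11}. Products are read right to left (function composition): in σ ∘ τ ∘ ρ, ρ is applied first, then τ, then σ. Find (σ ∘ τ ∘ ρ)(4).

8

Apply the permutations in order: ρ(4) = 11, then τ(11) = 6, then σ(6) = 8. So (σ ∘ τ ∘ ρ)(4) = 8.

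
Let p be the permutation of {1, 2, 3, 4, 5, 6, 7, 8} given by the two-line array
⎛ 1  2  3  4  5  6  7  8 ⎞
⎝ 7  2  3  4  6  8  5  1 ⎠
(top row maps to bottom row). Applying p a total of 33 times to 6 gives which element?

7

Tracing 6 → 8 → … returns to 6 after 5 steps, so 6 lies in a 5-cycle (1 7 5 6 8).
Powers repeat with period 5 on this cycle, and 33 mod 5 = 3, so p^33(6) = p^3(6).
Stepping 3 places around the cycle: 6 → 8 → 1 → 7.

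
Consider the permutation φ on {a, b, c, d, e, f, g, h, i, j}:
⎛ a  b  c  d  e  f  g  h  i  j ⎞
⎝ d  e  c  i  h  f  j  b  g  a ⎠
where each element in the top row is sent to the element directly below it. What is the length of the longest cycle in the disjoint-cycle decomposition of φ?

Decomposing into disjoint cycles gives (a, d, i, g, j)(b, e, h); the longest has length 5.

5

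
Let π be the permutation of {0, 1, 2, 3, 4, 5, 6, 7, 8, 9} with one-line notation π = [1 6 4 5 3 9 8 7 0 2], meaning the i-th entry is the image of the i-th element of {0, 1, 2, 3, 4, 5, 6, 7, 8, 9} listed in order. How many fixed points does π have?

1

The fixed points (elements with π(x) = x) are {7}, so there is 1.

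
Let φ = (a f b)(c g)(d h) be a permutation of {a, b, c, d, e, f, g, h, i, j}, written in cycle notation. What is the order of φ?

6

The disjoint cycles have lengths 3, 2, 2, 1, 1, 1.
Since disjoint cycles commute, ord(φ) = lcm(3, 2, 2) = 6.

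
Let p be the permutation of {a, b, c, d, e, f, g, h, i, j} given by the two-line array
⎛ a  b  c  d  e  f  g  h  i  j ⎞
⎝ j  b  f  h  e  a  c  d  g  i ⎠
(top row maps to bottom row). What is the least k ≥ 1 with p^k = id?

The disjoint-cycle form of p has cycle lengths 6, 2, 1, 1.
The order is lcm(6, 2) = 6.

6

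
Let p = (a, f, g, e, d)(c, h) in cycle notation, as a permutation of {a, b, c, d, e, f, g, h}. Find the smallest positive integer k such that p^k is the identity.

The cycle type of p is (5, 2, 1).
The order of p is the least common multiple of its cycle lengths: lcm(5, 2) = 10.

10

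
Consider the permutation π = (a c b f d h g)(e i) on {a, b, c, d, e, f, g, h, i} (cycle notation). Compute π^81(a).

a lies in the 7-cycle (a c b f d h g).
Since the cycle has length 7, π^81 acts on it the same as π^4 (81 mod 7 = 4).
Stepping 4 places around the cycle: a → c → b → f → d.

d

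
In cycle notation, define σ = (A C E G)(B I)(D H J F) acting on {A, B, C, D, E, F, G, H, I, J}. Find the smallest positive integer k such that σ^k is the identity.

The cycle type of σ is (4, 4, 2).
The order of σ is the least common multiple of its cycle lengths: lcm(4, 4, 2) = 4.

4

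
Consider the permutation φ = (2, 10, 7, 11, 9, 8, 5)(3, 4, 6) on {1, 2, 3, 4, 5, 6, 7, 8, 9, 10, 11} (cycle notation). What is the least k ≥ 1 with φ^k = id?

The cycle type of φ is (7, 3, 1).
Since disjoint cycles commute, ord(φ) = lcm(7, 3) = 21.

21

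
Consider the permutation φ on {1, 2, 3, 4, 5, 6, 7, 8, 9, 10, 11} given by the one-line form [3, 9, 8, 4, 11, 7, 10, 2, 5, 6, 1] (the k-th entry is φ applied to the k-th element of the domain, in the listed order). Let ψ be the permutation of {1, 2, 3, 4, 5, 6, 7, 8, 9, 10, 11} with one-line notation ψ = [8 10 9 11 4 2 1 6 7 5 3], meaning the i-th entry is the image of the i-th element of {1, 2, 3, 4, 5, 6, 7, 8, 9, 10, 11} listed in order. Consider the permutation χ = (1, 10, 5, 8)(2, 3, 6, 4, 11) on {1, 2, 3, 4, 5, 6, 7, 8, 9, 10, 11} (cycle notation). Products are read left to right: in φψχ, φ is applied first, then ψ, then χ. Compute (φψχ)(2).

7

(φψχ)(2) = χ(ψ(φ(2))). φ(2) = 9, then ψ(9) = 7, then χ(7) = 7, so the result is 7.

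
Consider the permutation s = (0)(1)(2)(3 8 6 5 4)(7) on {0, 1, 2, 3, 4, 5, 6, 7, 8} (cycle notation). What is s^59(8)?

8 lies in the 5-cycle (3 8 6 5 4).
Powers repeat with period 5 on this cycle, and 59 mod 5 = 4, so s^59(8) = s^4(8).
Stepping 4 places around the cycle: 8 → 6 → 5 → 4 → 3.

3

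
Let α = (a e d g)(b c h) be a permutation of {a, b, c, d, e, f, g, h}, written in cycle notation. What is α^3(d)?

d lies in the 4-cycle (a e d g).
Stepping 3 places around the cycle: d → g → a → e.

e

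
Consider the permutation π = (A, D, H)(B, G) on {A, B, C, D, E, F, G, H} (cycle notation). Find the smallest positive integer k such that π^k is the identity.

6

The cycle type of π is (3, 2, 1, 1, 1).
The order of π is the least common multiple of its cycle lengths: lcm(3, 2) = 6.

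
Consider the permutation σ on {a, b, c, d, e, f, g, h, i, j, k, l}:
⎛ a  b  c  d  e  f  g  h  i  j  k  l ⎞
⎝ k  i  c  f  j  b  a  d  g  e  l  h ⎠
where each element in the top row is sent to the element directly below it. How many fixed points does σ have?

1

The fixed points (elements with σ(x) = x) are {c}, so there is 1.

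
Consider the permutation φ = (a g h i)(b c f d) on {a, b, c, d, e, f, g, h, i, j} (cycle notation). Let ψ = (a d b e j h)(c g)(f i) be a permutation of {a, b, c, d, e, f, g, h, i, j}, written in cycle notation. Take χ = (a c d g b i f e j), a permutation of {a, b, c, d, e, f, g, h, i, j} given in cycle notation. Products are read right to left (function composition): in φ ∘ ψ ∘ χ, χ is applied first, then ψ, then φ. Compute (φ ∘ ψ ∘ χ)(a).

h

(φ ∘ ψ ∘ χ)(a) = φ(ψ(χ(a))). χ(a) = c, then ψ(c) = g, then φ(g) = h, so the result is h.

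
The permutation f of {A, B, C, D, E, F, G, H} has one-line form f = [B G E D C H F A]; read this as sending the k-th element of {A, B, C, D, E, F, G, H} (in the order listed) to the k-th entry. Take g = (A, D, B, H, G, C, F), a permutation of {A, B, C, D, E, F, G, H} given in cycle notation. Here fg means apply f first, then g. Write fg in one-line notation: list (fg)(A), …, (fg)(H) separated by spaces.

(fg)(x) = g(f(x)). Computing each image: g(f(A)) = g(B) = H, g(f(B)) = g(G) = C, g(f(C)) = g(E) = E, g(f(D)) = g(D) = B, g(f(E)) = g(C) = F, g(f(F)) = g(H) = G, g(f(G)) = g(F) = A, g(f(H)) = g(A) = D.
Hence fg = [H C E B F G A D].

H C E B F G A D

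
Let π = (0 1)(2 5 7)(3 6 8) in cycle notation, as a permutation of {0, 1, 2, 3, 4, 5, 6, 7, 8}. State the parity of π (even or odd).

odd

The cycle lengths are 3, 3, 2, 1.
A cycle of length ℓ contributes ℓ−1 transpositions, so π is a product of 2 + 2 + 1 = 5 transpositions — odd.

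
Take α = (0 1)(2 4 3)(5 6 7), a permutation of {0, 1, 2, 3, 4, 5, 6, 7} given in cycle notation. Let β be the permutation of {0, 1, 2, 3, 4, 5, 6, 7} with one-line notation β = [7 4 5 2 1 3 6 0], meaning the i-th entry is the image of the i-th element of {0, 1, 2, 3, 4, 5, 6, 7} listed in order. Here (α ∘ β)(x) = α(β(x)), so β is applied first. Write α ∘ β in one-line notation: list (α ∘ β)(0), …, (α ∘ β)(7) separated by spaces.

Chase each element through β then α: 0 → 7 → 5; 1 → 4 → 3; 2 → 5 → 6; 3 → 2 → 4; 4 → 1 → 0; 5 → 3 → 2; 6 → 6 → 7; 7 → 0 → 1.
Collecting the images, α ∘ β = [5 3 6 4 0 2 7 1].

5 3 6 4 0 2 7 1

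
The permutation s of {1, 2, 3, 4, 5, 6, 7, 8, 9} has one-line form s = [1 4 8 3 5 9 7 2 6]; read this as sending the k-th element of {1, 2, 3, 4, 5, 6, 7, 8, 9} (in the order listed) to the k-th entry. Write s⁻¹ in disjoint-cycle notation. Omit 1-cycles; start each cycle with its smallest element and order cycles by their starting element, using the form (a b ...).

(2 8 3 4)(6 9)

The cycle decomposition of s is (2 4 3 8)(6 9).
Reversing each cycle (and rotating so the smallest element leads) gives s⁻¹ = (2 8 3 4)(6 9).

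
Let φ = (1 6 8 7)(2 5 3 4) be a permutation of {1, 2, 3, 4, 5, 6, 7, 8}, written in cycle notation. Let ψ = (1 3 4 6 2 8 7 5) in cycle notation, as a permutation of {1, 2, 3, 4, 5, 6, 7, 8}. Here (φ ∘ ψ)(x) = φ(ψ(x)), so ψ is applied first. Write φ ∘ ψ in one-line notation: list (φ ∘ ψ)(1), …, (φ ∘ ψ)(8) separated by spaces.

4 7 2 8 6 5 3 1

Chase each element through ψ then φ: 1 → 3 → 4; 2 → 8 → 7; 3 → 4 → 2; 4 → 6 → 8; 5 → 1 → 6; 6 → 2 → 5; 7 → 5 → 3; 8 → 7 → 1.
Collecting the images, φ ∘ ψ = [4 7 2 8 6 5 3 1].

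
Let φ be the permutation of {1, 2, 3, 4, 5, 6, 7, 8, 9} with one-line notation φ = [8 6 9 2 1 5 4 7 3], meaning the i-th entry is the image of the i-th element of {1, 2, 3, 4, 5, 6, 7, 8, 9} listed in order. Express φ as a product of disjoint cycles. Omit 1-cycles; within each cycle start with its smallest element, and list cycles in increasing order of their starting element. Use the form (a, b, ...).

Start at 1 and follow images: 1 → 8 → 7 → 4 → 2 → 6 → 5 → 1, giving the cycle (1, 8, 7, 4, 2, 6, 5).
Repeating from the next unused element and collecting all non-trivial cycles gives (1, 8, 7, 4, 2, 6, 5)(3, 9).

(1, 8, 7, 4, 2, 6, 5)(3, 9)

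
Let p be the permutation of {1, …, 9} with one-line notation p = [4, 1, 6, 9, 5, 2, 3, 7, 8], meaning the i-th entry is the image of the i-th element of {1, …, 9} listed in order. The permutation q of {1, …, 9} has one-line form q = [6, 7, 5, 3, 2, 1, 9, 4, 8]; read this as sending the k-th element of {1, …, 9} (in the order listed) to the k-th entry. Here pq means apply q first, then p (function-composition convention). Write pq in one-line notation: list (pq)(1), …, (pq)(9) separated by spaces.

2 3 5 6 1 4 8 9 7

For each element, apply q then p: 1 → 6 → 2; 2 → 7 → 3; 3 → 5 → 5; 4 → 3 → 6; 5 → 2 → 1; 6 → 1 → 4; 7 → 9 → 8; 8 → 4 → 9; 9 → 8 → 7.
Collecting the images, pq = [2 3 5 6 1 4 8 9 7].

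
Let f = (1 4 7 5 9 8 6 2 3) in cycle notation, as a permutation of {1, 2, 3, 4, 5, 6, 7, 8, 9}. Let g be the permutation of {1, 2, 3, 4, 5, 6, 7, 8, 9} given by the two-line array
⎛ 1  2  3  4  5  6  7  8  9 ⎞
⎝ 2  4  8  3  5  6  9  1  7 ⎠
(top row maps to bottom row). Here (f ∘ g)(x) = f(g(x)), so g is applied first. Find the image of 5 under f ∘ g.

(f ∘ g)(5) = f(g(5)). g(5) = 5, then f(5) = 9. So (f ∘ g)(5) = 9.

9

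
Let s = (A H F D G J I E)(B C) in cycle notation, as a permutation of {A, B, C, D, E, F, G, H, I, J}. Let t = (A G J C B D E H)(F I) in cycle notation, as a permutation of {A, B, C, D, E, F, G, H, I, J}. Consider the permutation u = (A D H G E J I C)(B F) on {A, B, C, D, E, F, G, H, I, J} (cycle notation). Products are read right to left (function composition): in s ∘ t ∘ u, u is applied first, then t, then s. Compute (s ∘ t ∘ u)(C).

Apply the permutations in order: u(C) = A, then t(A) = G, then s(G) = J. So (s ∘ t ∘ u)(C) = J.

J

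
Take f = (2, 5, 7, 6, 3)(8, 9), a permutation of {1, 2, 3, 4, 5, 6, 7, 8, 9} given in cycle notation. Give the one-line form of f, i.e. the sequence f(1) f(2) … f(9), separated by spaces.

Image by image: 1↦1, 2↦5, 3↦2, 4↦4, 5↦7, 6↦3, 7↦6, 8↦9, 9↦8.
So the one-line form is 1 5 2 4 7 3 6 9 8.

1 5 2 4 7 3 6 9 8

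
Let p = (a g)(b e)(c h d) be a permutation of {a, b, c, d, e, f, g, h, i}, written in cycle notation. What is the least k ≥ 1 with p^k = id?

The cycle type of p is (3, 2, 2, 1, 1).
The order is lcm(3, 2, 2) = 6.

6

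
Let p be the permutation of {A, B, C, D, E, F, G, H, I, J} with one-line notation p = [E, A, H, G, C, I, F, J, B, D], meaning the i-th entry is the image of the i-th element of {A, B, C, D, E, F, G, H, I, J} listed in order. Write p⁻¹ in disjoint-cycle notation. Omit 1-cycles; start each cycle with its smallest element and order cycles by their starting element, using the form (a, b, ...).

The cycle decomposition of p is (A, E, C, H, J, D, G, F, I, B).
The inverse reverses every cycle; in canonical form, p⁻¹ = (A, B, I, F, G, D, J, H, C, E).

(A, B, I, F, G, D, J, H, C, E)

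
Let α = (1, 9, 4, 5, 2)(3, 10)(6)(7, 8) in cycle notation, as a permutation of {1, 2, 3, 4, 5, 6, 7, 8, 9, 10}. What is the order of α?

The cycle type of α is (5, 2, 2, 1).
The order is lcm(5, 2, 2) = 10.

10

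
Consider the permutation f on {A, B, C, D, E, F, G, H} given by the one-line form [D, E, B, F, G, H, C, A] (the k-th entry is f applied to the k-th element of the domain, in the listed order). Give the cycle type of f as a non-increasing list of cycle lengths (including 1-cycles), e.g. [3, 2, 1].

The disjoint cycles are (A, D, F, H)(B, E, G, C), with lengths 4, 4 in non-increasing order.

[4, 4]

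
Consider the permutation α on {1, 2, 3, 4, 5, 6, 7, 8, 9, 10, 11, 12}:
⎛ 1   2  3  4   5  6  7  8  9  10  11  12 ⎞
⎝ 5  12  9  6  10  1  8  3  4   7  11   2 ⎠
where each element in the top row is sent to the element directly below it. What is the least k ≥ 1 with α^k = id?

The disjoint-cycle form of α has cycle lengths 9, 2, 1.
The order is lcm(9, 2) = 18.

18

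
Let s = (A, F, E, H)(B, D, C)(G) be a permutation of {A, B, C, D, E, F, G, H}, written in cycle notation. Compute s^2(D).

D lies in the 3-cycle (B, D, C).
Advancing 2 steps from D: D → C → B.

B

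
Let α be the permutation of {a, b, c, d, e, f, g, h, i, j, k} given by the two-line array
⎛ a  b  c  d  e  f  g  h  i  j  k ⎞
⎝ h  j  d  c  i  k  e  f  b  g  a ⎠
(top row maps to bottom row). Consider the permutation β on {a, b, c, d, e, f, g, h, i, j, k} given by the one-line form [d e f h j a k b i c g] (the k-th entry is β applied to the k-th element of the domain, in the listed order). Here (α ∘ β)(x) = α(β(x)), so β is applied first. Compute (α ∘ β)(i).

b

(α ∘ β)(i) = α(β(i)). β(i) = i, then α(i) = b. So (α ∘ β)(i) = b.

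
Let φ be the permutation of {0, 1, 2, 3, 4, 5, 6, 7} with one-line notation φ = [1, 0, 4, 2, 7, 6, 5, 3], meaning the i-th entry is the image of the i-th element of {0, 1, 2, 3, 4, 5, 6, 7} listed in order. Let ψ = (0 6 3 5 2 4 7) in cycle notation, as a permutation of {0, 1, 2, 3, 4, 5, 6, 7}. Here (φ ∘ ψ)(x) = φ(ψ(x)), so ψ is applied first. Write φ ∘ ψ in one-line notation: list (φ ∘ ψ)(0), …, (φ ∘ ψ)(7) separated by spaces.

(φ ∘ ψ)(x) = φ(ψ(x)). Computing each image: φ(ψ(0)) = φ(6) = 5, φ(ψ(1)) = φ(1) = 0, φ(ψ(2)) = φ(4) = 7, φ(ψ(3)) = φ(5) = 6, φ(ψ(4)) = φ(7) = 3, φ(ψ(5)) = φ(2) = 4, φ(ψ(6)) = φ(3) = 2, φ(ψ(7)) = φ(0) = 1.
Hence φ ∘ ψ = [5 0 7 6 3 4 2 1].

5 0 7 6 3 4 2 1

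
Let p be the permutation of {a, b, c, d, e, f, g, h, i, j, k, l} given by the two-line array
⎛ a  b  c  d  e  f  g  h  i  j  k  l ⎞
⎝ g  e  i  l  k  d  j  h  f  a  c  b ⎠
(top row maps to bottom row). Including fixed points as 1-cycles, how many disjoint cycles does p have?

3

The cycle decomposition is (a g j)(b e k c i f d l)(h), which has 3 cycles (counting 1-cycles).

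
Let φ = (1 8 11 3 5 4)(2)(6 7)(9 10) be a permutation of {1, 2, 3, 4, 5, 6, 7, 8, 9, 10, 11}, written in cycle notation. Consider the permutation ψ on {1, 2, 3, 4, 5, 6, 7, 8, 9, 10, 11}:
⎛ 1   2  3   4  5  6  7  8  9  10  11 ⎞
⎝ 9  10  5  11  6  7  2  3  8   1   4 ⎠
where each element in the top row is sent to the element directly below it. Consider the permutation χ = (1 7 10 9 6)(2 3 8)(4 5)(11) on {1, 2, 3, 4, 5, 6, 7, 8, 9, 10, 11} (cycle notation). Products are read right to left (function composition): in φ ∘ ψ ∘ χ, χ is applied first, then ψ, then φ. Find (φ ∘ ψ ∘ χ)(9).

6

(φ ∘ ψ ∘ χ)(9) = φ(ψ(χ(9))). χ(9) = 6, then ψ(6) = 7, then φ(7) = 6, so the result is 6.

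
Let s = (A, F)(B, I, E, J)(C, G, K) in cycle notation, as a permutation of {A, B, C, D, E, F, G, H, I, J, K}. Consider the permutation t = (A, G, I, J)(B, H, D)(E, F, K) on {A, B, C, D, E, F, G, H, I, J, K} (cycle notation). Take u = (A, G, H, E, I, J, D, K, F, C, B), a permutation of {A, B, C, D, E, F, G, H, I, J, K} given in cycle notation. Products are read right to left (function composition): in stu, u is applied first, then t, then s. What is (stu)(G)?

D

Chase G: u(G) = H; t(H) = D; s(D) = D. Hence (stu)(G) = D.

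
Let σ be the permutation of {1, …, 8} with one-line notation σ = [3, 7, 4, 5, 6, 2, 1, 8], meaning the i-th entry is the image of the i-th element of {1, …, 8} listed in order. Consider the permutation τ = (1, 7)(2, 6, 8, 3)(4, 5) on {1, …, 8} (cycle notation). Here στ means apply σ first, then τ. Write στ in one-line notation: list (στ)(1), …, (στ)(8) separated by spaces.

(στ)(x) = τ(σ(x)). Computing each image: τ(σ(1)) = τ(3) = 2, τ(σ(2)) = τ(7) = 1, τ(σ(3)) = τ(4) = 5, τ(σ(4)) = τ(5) = 4, τ(σ(5)) = τ(6) = 8, τ(σ(6)) = τ(2) = 6, τ(σ(7)) = τ(1) = 7, τ(σ(8)) = τ(8) = 3.
Hence στ = [2 1 5 4 8 6 7 3].

2 1 5 4 8 6 7 3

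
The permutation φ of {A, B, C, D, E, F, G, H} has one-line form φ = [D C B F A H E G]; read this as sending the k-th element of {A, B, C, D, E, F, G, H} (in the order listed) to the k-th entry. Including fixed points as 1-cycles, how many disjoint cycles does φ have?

The cycle decomposition is (A, D, F, H, G, E)(B, C), which has 2 cycles (counting 1-cycles).

2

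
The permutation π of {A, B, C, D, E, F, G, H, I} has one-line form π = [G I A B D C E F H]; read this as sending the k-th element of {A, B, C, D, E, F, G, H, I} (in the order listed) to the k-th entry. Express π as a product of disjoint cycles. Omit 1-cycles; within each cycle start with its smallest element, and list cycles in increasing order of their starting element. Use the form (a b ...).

Iterating π from A gives A → G → E → D → B → I → H → F → C → A; that is the 9-cycle (A G E D B I H F C).
Continuing from each remaining unvisited element yields (A G E D B I H F C).

(A G E D B I H F C)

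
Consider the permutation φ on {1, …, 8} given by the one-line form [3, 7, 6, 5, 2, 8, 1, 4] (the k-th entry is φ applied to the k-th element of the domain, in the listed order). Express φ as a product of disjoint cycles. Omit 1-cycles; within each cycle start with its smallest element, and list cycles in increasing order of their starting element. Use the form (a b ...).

(1 3 6 8 4 5 2 7)

Iterating φ from 1 gives 1 → 3 → 6 → 8 → 4 → 5 → 2 → 7 → 1; that is the 8-cycle (1 3 6 8 4 5 2 7).
Continuing from each remaining unvisited element yields (1 3 6 8 4 5 2 7).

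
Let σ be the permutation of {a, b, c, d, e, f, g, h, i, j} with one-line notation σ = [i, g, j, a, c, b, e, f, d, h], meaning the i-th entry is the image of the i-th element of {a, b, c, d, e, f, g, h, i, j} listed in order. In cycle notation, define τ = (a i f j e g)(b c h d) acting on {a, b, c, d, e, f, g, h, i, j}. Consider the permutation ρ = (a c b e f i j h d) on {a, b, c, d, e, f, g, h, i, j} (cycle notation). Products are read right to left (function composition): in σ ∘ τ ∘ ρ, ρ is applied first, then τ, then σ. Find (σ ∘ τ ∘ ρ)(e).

Chase e: ρ(e) = f; τ(f) = j; σ(j) = h. Hence (σ ∘ τ ∘ ρ)(e) = h.

h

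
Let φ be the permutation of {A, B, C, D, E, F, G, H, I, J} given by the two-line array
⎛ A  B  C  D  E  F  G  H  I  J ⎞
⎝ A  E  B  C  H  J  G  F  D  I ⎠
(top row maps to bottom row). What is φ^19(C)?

Tracing C → B → … returns to C after 8 steps, so C lies in an 8-cycle (B E H F J I D C).
Powers repeat with period 8 on this cycle, and 19 mod 8 = 3, so φ^19(C) = φ^3(C).
Advancing 3 steps from C: C → B → E → H.

H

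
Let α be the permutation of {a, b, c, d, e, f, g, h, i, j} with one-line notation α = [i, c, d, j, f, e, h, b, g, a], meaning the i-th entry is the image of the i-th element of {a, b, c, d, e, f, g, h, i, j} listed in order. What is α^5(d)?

h

Tracing d → j → … returns to d after 8 steps, so d lies in an 8-cycle (a, i, g, h, b, c, d, j).
Advancing 5 steps from d: d → j → a → i → g → h.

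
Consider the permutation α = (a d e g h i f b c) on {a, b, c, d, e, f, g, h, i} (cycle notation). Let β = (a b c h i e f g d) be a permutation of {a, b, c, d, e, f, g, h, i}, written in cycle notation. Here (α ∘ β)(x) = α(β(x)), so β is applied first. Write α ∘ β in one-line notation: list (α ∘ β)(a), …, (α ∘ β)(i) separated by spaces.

Chase each element through β then α: a → b → c; b → c → a; c → h → i; d → a → d; e → f → b; f → g → h; g → d → e; h → i → f; i → e → g.
So α ∘ β in one-line form is c a i d b h e f g.

c a i d b h e f g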